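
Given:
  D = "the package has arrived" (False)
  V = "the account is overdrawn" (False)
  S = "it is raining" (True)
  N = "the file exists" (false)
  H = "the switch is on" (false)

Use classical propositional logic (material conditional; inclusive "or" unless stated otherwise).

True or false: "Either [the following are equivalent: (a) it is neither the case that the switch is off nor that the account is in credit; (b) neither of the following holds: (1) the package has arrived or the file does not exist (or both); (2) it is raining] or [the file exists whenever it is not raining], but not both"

Values: H=F, V=F, D=F, N=F, S=T.
Parsed as ((~H nor ~V) <-> ((D | ~N) nor S)) xor (~S -> N)

~H = ~F = T
~V = ~F = T
~H nor ~V = T nor T = F
~N = ~F = T
D | ~N = F | T = T
(D | ~N) nor S = T nor T = F
(~H nor ~V) <-> ((D | ~N) nor S) = F <-> F = T
~S = ~T = F
~S -> N = F -> F = T
((~H nor ~V) <-> ((D | ~N) nor S)) xor (~S -> N) = T xor T = F

The statement is false.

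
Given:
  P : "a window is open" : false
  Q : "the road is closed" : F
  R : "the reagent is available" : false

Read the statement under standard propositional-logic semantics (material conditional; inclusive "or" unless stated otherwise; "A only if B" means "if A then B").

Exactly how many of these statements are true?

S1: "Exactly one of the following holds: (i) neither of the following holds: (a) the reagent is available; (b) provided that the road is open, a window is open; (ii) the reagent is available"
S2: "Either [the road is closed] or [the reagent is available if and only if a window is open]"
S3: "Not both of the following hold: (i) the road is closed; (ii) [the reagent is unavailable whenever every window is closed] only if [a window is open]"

3

S1: This is (R nor (~Q -> P)) xor R.

~Q = ~F = T
~Q -> P = T -> F = F
R nor (~Q -> P) = F nor F = T
(R nor (~Q -> P)) xor R = T xor F = T
So S1 is true.

S2: In symbols: Q | (R <-> P)

R <-> P = F <-> F = T
Q | (R <-> P) = F | T = T
So S2 is true.

S3: In symbols: Q nand ((~P -> ~R) -> P)

~P = ~F = T
~R = ~F = T
~P -> ~R = T -> T = T
(~P -> ~R) -> P = T -> F = F
Q nand ((~P -> ~R) -> P) = F nand F = T
Thus S3 is true.

3 of the 3 statements are true (S1, S2, S3).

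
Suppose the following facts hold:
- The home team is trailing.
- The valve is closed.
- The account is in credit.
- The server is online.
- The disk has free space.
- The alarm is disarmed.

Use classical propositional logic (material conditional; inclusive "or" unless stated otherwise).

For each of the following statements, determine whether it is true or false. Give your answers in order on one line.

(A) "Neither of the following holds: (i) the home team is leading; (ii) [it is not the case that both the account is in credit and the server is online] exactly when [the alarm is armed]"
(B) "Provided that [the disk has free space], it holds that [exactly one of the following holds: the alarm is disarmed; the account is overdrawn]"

Let P = "the home team is leading" (F), R = "the account is overdrawn" (F), S = "the server is online" (T), V = "the alarm is armed" (F), U = "the disk is full" (F).

(A): Parsed as P nor ((~R nand S) <-> V)

~R = ~F = T
~R nand S = T nand T = F
(~R nand S) <-> V = F <-> F = T
P nor ((~R nand S) <-> V) = F nor T = F
Hence (A) is false.

(B): Parsed as ~U -> (~V xor R)

~U = ~F = T
~V = ~F = T
~V xor R = T xor F = T
~U -> (~V xor R) = T -> T = T
Thus (B) is true.

(A) False, (B) True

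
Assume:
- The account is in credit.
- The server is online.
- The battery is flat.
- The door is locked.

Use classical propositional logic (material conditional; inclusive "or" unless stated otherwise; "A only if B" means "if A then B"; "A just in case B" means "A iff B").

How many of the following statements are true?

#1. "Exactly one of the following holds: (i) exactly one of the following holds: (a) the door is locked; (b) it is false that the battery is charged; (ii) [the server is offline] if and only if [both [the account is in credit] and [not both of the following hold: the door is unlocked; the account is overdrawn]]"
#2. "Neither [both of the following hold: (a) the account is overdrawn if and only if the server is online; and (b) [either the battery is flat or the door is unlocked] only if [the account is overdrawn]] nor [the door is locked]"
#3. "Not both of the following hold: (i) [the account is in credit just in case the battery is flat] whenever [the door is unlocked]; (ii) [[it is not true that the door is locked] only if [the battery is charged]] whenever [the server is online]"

0

Let P = "the door is locked" (T), R = "the battery is charged" (F), L = "the server is online" (T), G = "the account is overdrawn" (F).

#1: This is (P xor ~R) xor (~L <-> (~G & (~P nand G))).

~R = ~F = T
P xor ~R = T xor T = F
~L = ~T = F
~G = ~F = T
~P = ~T = F
~P nand G = F nand F = T
~G & (~P nand G) = T & T = T
~L <-> (~G & (~P nand G)) = F <-> T = F
(P xor ~R) xor (~L <-> (~G & (~P nand G))) = F xor F = F
Hence #1 is false.

#2: This is ((G <-> L) & ((~R | ~P) -> G)) nor P.

G <-> L = F <-> T = F
~R = ~F = T
~P = ~T = F
~R | ~P = T | F = T
(~R | ~P) -> G = T -> F = F
(G <-> L) & ((~R | ~P) -> G) = F & F = F
((G <-> L) & ((~R | ~P) -> G)) nor P = F nor T = F
So #2 is false.

#3: This is (~P -> (~G <-> ~R)) nand (L -> (~P -> R)).

~P = ~T = F
~G = ~F = T
~R = ~F = T
~G <-> ~R = T <-> T = T
~P -> (~G <-> ~R) = F -> T = T
~P = ~T = F
~P -> R = F -> F = T
L -> (~P -> R) = T -> T = T
(~P -> (~G <-> ~R)) nand (L -> (~P -> R)) = T nand T = F
Hence #3 is false.

Count: 0.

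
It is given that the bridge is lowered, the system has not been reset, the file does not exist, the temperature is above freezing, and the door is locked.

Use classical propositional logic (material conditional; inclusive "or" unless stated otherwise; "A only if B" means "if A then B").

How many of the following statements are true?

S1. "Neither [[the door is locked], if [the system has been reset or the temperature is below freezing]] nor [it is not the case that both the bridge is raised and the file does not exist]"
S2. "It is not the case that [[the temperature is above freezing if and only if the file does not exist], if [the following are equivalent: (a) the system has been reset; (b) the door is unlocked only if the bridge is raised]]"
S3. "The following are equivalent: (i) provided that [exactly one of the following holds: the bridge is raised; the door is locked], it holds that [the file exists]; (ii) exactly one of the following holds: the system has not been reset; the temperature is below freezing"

0

Let Q = "the system has been reset" (F), U = "the temperature is below freezing" (F), N = "the door is locked" (T), L = "the bridge is raised" (F), R = "the file exists" (F).

S1: Parsed as ((Q | U) -> N) nor (L nand ~R)

Q | U = F | F = F
(Q | U) -> N = F -> T = T
~R = ~F = T
L nand ~R = F nand T = T
((Q | U) -> N) nor (L nand ~R) = T nor T = F
Thus S1 is false.

S2: In symbols: ~((Q <-> (~N -> L)) -> (~U <-> ~R))

~N = ~T = F
~N -> L = F -> F = T
Q <-> (~N -> L) = F <-> T = F
~U = ~F = T
~R = ~F = T
~U <-> ~R = T <-> T = T
(Q <-> (~N -> L)) -> (~U <-> ~R) = F -> T = T
~((Q <-> (~N -> L)) -> (~U <-> ~R)) = ~T = F
Thus S2 is false.

S3: Parsed as ((L xor N) -> R) <-> (~Q xor U)

L xor N = F xor T = T
(L xor N) -> R = T -> F = F
~Q = ~F = T
~Q xor U = T xor F = T
((L xor N) -> R) <-> (~Q xor U) = F <-> T = F
So S3 is false.

0 of the 3 statements are true (none).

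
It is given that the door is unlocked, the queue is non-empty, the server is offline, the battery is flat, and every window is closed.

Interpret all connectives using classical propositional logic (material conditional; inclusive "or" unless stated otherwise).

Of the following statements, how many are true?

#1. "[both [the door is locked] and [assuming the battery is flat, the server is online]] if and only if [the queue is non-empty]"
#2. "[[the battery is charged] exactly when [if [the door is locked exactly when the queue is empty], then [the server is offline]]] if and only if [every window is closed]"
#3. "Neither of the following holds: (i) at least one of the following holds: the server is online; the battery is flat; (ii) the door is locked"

0

Let P = "the door is locked" (False), S = "the battery is charged" (False), R = "the server is online" (False), Q = "the queue is empty" (False), U = "a window is open" (False).

#1: Formalization: (P and (not S -> R)) iff not Q

not S = not False = True
not S -> R = True -> False = False
P and (not S -> R) = False and False = False
not Q = not False = True
(P and (not S -> R)) iff not Q = False iff True = False
So #1 is false.

#2: Parsed as (S iff ((P iff Q) -> not R)) iff not U

P iff Q = False iff False = True
not R = not False = True
(P iff Q) -> not R = True -> True = True
S iff ((P iff Q) -> not R) = False iff True = False
not U = not False = True
(S iff ((P iff Q) -> not R)) iff not U = False iff True = False
Thus #2 is false.

#3: This is (R or not S) nor P.

not S = not False = True
R or not S = False or True = True
(R or not S) nor P = True nor False = False
So #3 is false.

True statements: 0 (none).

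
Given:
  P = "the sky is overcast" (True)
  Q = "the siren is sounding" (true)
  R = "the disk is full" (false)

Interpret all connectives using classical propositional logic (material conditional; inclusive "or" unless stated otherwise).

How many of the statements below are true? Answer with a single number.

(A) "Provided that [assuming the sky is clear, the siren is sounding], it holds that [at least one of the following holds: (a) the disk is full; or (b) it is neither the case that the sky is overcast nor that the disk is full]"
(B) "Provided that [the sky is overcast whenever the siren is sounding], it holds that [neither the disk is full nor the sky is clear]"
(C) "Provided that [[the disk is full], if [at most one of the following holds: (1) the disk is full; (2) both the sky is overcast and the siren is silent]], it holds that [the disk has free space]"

2

(A): In symbols: (~P -> Q) -> (R | (P nor R))

~P = ~T = F
~P -> Q = F -> T = T
P nor R = T nor F = F
R | (P nor R) = F | F = F
(~P -> Q) -> (R | (P nor R)) = T -> F = F
So (A) is false.

(B): This is (Q -> P) -> (R nor ~P).

Q -> P = T -> T = T
~P = ~T = F
R nor ~P = F nor F = T
(Q -> P) -> (R nor ~P) = T -> T = T
Thus (B) is true.

(C): This is ((R nand (P & ~Q)) -> R) -> ~R.

~Q = ~T = F
P & ~Q = T & F = F
R nand (P & ~Q) = F nand F = T
(R nand (P & ~Q)) -> R = T -> F = F
~R = ~F = T
((R nand (P & ~Q)) -> R) -> ~R = F -> T = T
Hence (C) is true.

Count: 2.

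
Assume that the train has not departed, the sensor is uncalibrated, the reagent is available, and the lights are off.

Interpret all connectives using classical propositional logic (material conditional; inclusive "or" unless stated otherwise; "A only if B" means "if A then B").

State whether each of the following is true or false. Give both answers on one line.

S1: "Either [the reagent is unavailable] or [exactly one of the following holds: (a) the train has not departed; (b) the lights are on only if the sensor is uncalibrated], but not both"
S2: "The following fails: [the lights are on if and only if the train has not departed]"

S1 False; S2 True

Let R = "the reagent is available" (T), P = "the train has departed" (F), S = "the lights are on" (F), Q = "the sensor is calibrated" (F).

S1: This is ~R xor (~P xor (S -> ~Q)).

~R = ~T = F
~P = ~F = T
~Q = ~F = T
S -> ~Q = F -> T = T
~P xor (S -> ~Q) = T xor T = F
~R xor (~P xor (S -> ~Q)) = F xor F = F
Thus S1 is false.

S2: In symbols: ~(S <-> ~P)

~P = ~F = T
S <-> ~P = F <-> T = F
~(S <-> ~P) = ~F = T
Thus S2 is true.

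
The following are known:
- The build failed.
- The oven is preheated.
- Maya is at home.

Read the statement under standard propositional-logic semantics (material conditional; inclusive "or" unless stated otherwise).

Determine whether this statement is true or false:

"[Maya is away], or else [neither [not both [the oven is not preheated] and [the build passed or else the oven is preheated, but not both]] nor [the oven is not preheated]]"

False.

Let R = "Maya is at home" (T), Q = "the oven is preheated" (T), P = "the build passed" (F).
Parsed as ¬R ∨ ((¬Q ↑ (P ⊕ Q)) ↓ ¬Q)

¬R = ¬T = F
¬Q = ¬T = F
P ⊕ Q = F ⊕ T = T
¬Q ↑ (P ⊕ Q) = F ↑ T = T
¬Q = ¬T = F
(¬Q ↑ (P ⊕ Q)) ↓ ¬Q = T ↓ F = F
¬R ∨ ((¬Q ↑ (P ⊕ Q)) ↓ ¬Q) = F ∨ F = F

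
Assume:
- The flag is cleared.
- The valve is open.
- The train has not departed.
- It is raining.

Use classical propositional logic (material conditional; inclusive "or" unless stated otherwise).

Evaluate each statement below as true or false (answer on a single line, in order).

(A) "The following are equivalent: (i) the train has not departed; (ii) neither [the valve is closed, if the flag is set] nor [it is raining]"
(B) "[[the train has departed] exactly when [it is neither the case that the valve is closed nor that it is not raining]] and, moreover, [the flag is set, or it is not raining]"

(A) False; (B) False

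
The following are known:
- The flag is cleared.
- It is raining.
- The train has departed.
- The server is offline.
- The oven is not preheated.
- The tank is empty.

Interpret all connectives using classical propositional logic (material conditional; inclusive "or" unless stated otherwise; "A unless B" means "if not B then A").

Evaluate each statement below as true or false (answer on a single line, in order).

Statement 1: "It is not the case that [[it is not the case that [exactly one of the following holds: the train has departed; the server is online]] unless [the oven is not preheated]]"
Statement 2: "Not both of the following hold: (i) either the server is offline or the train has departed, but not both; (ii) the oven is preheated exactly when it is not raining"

Let Q = "the train has departed" (T), W = "the server is online" (F), U = "the oven is preheated" (F), D = "it is raining" (T).

Statement 1: Formalization: ¬(¬(Q ⊕ W) ∨ ¬U)

Q ⊕ W = T ⊕ F = T
¬(Q ⊕ W) = ¬T = F
¬U = ¬F = T
¬(Q ⊕ W) ∨ ¬U = F ∨ T = T
¬(¬(Q ⊕ W) ∨ ¬U) = ¬T = F
Hence Statement 1 is false.

Statement 2: Formalization: (¬W ⊕ Q) ↑ (U ↔ ¬D)

¬W = ¬F = T
¬W ⊕ Q = T ⊕ T = F
¬D = ¬T = F
U ↔ ¬D = F ↔ F = T
(¬W ⊕ Q) ↑ (U ↔ ¬D) = F ↑ T = T
So Statement 2 is true.

Statement 1 False / Statement 2 True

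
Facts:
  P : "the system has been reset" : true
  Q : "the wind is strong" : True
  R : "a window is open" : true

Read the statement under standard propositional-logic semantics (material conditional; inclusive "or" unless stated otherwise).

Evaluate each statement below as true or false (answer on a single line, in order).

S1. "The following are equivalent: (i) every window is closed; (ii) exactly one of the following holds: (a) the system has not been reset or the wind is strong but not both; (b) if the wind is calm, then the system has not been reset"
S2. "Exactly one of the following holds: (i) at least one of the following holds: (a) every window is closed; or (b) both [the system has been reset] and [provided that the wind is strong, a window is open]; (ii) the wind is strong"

S1: This is ¬R ↔ ((¬P ⊕ Q) ⊕ (¬Q → ¬P)).

¬R = ¬T = F
¬P = ¬T = F
¬P ⊕ Q = F ⊕ T = T
¬Q = ¬T = F
¬P = ¬T = F
¬Q → ¬P = F → F = T
(¬P ⊕ Q) ⊕ (¬Q → ¬P) = T ⊕ T = F
¬R ↔ ((¬P ⊕ Q) ⊕ (¬Q → ¬P)) = F ↔ F = T
So S1 is true.

S2: Parsed as (¬R ∨ (P ∧ (Q → R))) ⊕ Q

¬R = ¬T = F
Q → R = T → T = T
P ∧ (Q → R) = T ∧ T = T
¬R ∨ (P ∧ (Q → R)) = F ∨ T = T
(¬R ∨ (P ∧ (Q → R))) ⊕ Q = T ⊕ T = F
Thus S2 is false.

S1 T, S2 F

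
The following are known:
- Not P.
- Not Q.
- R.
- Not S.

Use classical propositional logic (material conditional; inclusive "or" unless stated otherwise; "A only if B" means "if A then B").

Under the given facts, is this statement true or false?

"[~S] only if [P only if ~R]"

Formalization: not S -> (P -> not R)

not S = not False = True
not R = not True = False
P -> not R = False -> False = True
not S -> (P -> not R) = True -> True = True

True.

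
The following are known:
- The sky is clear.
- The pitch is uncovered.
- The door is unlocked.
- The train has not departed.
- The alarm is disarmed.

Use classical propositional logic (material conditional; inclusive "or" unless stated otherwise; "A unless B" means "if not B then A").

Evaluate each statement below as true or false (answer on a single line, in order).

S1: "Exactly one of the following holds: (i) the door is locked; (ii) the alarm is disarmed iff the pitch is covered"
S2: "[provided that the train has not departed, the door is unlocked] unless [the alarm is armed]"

Let K = "the door is locked" (F), R = "the alarm is armed" (F), S = "the pitch is covered" (F), H = "the train has departed" (F).

S1: This is K xor (~R <-> S).

~R = ~F = T
~R <-> S = T <-> F = F
K xor (~R <-> S) = F xor F = F
Thus S1 is false.

S2: This is (~H -> ~K) | R.

~H = ~F = T
~K = ~F = T
~H -> ~K = T -> T = T
(~H -> ~K) | R = T | F = T
Thus S2 is true.

S1 F / S2 T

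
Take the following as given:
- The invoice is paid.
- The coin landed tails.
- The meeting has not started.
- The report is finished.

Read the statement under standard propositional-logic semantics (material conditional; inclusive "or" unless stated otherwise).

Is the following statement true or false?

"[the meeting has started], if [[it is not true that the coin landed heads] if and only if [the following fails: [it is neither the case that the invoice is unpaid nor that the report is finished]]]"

Let W = "the coin landed heads" (F), U = "the invoice is paid" (T), H = "the report is finished" (T), R = "the meeting has started" (F).
Formalization: (¬W ↔ ¬(¬U ↓ H)) → R

¬W = ¬F = T
¬U = ¬T = F
¬U ↓ H = F ↓ T = F
¬(¬U ↓ H) = ¬F = T
¬W ↔ ¬(¬U ↓ H) = T ↔ T = T
(¬W ↔ ¬(¬U ↓ H)) → R = T → F = F

The statement is false.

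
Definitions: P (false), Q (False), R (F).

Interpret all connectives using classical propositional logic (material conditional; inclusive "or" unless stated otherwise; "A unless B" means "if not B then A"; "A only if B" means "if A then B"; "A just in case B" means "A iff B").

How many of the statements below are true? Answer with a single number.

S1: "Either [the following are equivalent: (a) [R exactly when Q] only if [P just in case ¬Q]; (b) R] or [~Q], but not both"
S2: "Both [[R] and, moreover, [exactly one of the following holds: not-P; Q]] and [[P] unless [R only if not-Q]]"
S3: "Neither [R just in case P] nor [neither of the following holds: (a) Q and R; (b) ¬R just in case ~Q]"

0

S1: Formalization: (((R iff Q) -> (P iff not Q)) iff R) xor not Q

R iff Q = False iff False = True
not Q = not False = True
P iff not Q = False iff True = False
(R iff Q) -> (P iff not Q) = True -> False = False
((R iff Q) -> (P iff not Q)) iff R = False iff False = True
not Q = not False = True
(((R iff Q) -> (P iff not Q)) iff R) xor not Q = True xor True = False
So S1 is false.

S2: Parsed as (R and (not P xor Q)) and (P or (R -> not Q))

not P = not False = True
not P xor Q = True xor False = True
R and (not P xor Q) = False and True = False
not Q = not False = True
R -> not Q = False -> True = True
P or (R -> not Q) = False or True = True
(R and (not P xor Q)) and (P or (R -> not Q)) = False and True = False
Hence S2 is false.

S3: Parsed as (R iff P) nor ((Q and R) nor (not R iff not Q))

R iff P = False iff False = True
Q and R = False and False = False
not R = not False = True
not Q = not False = True
not R iff not Q = True iff True = True
(Q and R) nor (not R iff not Q) = False nor True = False
(R iff P) nor ((Q and R) nor (not R iff not Q)) = True nor False = False
Thus S3 is false.

True statements: 0 (none).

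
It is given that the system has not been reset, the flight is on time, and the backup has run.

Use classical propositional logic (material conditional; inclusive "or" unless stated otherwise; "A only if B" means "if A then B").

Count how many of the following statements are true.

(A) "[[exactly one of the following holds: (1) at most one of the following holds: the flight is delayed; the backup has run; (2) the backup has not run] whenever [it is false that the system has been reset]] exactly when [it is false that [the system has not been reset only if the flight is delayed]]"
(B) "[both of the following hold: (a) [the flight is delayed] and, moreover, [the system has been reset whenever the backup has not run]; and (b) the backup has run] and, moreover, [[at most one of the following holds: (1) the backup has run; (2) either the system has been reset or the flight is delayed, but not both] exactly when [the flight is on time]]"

1

Let P = "the system has been reset" (F), Q = "the flight is delayed" (F), R = "the backup has run" (T).

(A): Formalization: (~P -> ((Q nand R) xor ~R)) <-> ~(~P -> Q)

~P = ~F = T
Q nand R = F nand T = T
~R = ~T = F
(Q nand R) xor ~R = T xor F = T
~P -> ((Q nand R) xor ~R) = T -> T = T
~P = ~F = T
~P -> Q = T -> F = F
~(~P -> Q) = ~F = T
(~P -> ((Q nand R) xor ~R)) <-> ~(~P -> Q) = T <-> T = T
So (A) is true.

(B): Formalization: ((Q & (~R -> P)) & R) & ((R nand (P xor Q)) <-> ~Q)

~R = ~T = F
~R -> P = F -> F = T
Q & (~R -> P) = F & T = F
(Q & (~R -> P)) & R = F & T = F
P xor Q = F xor F = F
R nand (P xor Q) = T nand F = T
~Q = ~F = T
(R nand (P xor Q)) <-> ~Q = T <-> T = T
((Q & (~R -> P)) & R) & ((R nand (P xor Q)) <-> ~Q) = F & T = F
Thus (B) is false.

Count: 1.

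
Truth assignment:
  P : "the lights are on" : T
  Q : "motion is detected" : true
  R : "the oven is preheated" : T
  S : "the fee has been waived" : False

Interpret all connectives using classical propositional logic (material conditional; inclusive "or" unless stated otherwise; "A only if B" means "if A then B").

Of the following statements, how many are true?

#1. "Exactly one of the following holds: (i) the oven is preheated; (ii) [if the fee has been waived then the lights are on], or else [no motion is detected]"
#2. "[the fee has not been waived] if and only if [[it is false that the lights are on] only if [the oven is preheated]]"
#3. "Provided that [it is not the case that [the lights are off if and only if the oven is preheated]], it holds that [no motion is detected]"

#1: Formalization: R xor ((S -> P) or not Q)

S -> P = False -> True = True
not Q = not True = False
(S -> P) or not Q = True or False = True
R xor ((S -> P) or not Q) = True xor True = False
So #1 is false.

#2: In symbols: not S iff (not P -> R)

not S = not False = True
not P = not True = False
not P -> R = False -> True = True
not S iff (not P -> R) = True iff True = True
Hence #2 is true.

#3: Parsed as not (not P iff R) -> not Q

not P = not True = False
not P iff R = False iff True = False
not (not P iff R) = not False = True
not Q = not True = False
not (not P iff R) -> not Q = True -> False = False
So #3 is false.

Count: 1.

1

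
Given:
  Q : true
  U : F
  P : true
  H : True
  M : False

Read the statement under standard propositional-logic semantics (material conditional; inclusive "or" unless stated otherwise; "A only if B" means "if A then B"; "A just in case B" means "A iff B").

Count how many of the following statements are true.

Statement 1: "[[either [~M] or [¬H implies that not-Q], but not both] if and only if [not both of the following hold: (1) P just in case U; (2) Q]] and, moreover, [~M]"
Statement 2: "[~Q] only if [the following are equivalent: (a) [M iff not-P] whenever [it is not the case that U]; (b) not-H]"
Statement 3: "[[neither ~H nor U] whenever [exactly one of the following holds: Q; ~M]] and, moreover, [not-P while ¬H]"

Statement 1: In symbols: ((not M xor (not H -> not Q)) iff ((P iff U) nand Q)) and not M

not M = not False = True
not H = not True = False
not Q = not True = False
not H -> not Q = False -> False = True
not M xor (not H -> not Q) = True xor True = False
P iff U = True iff False = False
(P iff U) nand Q = False nand True = True
(not M xor (not H -> not Q)) iff ((P iff U) nand Q) = False iff True = False
not M = not False = True
((not M xor (not H -> not Q)) iff ((P iff U) nand Q)) and not M = False and True = False
Thus Statement 1 is false.

Statement 2: In symbols: not Q -> ((not U -> (M iff not P)) iff not H)

not Q = not True = False
not U = not False = True
not P = not True = False
M iff not P = False iff False = True
not U -> (M iff not P) = True -> True = True
not H = not True = False
(not U -> (M iff not P)) iff not H = True iff False = False
not Q -> ((not U -> (M iff not P)) iff not H) = False -> False = True
Hence Statement 2 is true.

Statement 3: This is ((Q xor not M) -> (not H nor U)) and (not P and not H).

not M = not False = True
Q xor not M = True xor True = False
not H = not True = False
not H nor U = False nor False = True
(Q xor not M) -> (not H nor U) = False -> True = True
not P = not True = False
not H = not True = False
not P and not H = False and False = False
((Q xor not M) -> (not H nor U)) and (not P and not H) = True and False = False
Hence Statement 3 is false.

Count: 1.

1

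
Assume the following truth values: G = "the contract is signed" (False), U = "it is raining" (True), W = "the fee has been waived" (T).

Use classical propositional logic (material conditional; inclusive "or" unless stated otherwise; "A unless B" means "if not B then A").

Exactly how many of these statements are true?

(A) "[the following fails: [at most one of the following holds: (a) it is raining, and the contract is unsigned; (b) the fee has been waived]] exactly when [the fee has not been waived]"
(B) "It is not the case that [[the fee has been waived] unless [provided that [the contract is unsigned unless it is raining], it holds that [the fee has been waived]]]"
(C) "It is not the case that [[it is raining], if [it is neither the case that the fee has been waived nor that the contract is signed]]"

0

(A): This is ~((U & ~G) nand W) <-> ~W.

~G = ~F = T
U & ~G = T & T = T
(U & ~G) nand W = T nand T = F
~((U & ~G) nand W) = ~F = T
~W = ~T = F
~((U & ~G) nand W) <-> ~W = T <-> F = F
Thus (A) is false.

(B): In symbols: ~(W | ((~G | U) -> W))

~G = ~F = T
~G | U = T | T = T
(~G | U) -> W = T -> T = T
W | ((~G | U) -> W) = T | T = T
~(W | ((~G | U) -> W)) = ~T = F
Thus (B) is false.

(C): Formalization: ~((W nor G) -> U)

W nor G = T nor F = F
(W nor G) -> U = F -> T = T
~((W nor G) -> U) = ~T = F
So (C) is false.

0 of the 3 statements are true (none).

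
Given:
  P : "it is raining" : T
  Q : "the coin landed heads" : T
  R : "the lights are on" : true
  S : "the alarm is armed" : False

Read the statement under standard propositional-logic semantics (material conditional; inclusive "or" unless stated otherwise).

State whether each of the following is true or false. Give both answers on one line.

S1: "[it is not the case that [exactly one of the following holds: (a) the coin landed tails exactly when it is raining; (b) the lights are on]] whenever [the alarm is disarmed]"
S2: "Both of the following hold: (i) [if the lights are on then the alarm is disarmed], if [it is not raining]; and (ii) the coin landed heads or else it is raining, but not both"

S1: In symbols: ~S -> ~((~Q <-> P) xor R)

~S = ~F = T
~Q = ~T = F
~Q <-> P = F <-> T = F
(~Q <-> P) xor R = F xor T = T
~((~Q <-> P) xor R) = ~T = F
~S -> ~((~Q <-> P) xor R) = T -> F = F
Thus S1 is false.

S2: In symbols: (~P -> (R -> ~S)) & (Q xor P)

~P = ~T = F
~S = ~F = T
R -> ~S = T -> T = T
~P -> (R -> ~S) = F -> T = T
Q xor P = T xor T = F
(~P -> (R -> ~S)) & (Q xor P) = T & F = F
So S2 is false.

S1 false / S2 false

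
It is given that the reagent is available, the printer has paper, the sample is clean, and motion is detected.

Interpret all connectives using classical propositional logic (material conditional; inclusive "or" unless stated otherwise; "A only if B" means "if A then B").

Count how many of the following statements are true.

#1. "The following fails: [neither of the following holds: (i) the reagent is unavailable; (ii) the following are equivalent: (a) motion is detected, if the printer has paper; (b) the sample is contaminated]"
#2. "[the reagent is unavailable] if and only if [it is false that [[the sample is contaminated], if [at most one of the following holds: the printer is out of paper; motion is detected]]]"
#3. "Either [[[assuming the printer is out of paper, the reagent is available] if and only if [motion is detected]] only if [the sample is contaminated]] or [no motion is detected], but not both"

Let P = "the reagent is available" (T), Q = "the printer has paper" (T), S = "motion is detected" (T), R = "the sample is contaminated" (F).

#1: In symbols: ¬(¬P ↓ ((Q → S) ↔ R))

¬P = ¬T = F
Q → S = T → T = T
(Q → S) ↔ R = T ↔ F = F
¬P ↓ ((Q → S) ↔ R) = F ↓ F = T
¬(¬P ↓ ((Q → S) ↔ R)) = ¬T = F
Thus #1 is false.

#2: Parsed as ¬P ↔ ¬((¬Q ↑ S) → R)

¬P = ¬T = F
¬Q = ¬T = F
¬Q ↑ S = F ↑ T = T
(¬Q ↑ S) → R = T → F = F
¬((¬Q ↑ S) → R) = ¬F = T
¬P ↔ ¬((¬Q ↑ S) → R) = F ↔ T = F
So #2 is false.

#3: This is (((¬Q → P) ↔ S) → R) ⊕ ¬S.

¬Q = ¬T = F
¬Q → P = F → T = T
(¬Q → P) ↔ S = T ↔ T = T
((¬Q → P) ↔ S) → R = T → F = F
¬S = ¬T = F
(((¬Q → P) ↔ S) → R) ⊕ ¬S = F ⊕ F = F
Hence #3 is false.

Count: 0.

0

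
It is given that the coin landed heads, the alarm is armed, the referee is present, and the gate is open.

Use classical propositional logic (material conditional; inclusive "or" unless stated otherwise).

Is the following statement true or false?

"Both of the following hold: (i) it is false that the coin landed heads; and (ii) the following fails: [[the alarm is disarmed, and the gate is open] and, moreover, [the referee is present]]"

False

Let P = "the coin landed heads" (T), Q = "the alarm is armed" (T), S = "the gate is open" (T), R = "the referee is present" (T).
In symbols: ~P & ~((~Q & S) & R)

~P = ~T = F
~Q = ~T = F
~Q & S = F & T = F
(~Q & S) & R = F & T = F
~((~Q & S) & R) = ~F = T
~P & ~((~Q & S) & R) = F & T = F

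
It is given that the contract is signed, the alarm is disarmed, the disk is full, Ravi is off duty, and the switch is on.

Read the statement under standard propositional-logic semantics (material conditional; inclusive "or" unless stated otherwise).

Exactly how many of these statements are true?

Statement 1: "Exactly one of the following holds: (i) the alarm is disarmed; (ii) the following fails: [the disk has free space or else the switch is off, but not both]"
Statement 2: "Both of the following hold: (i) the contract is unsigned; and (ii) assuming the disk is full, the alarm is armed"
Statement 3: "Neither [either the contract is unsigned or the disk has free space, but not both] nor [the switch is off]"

Let Q = "the alarm is armed" (F), R = "the disk is full" (T), U = "the switch is on" (T), P = "the contract is signed" (T).

Statement 1: This is ¬Q ⊕ ¬(¬R ⊕ ¬U).

¬Q = ¬F = T
¬R = ¬T = F
¬U = ¬T = F
¬R ⊕ ¬U = F ⊕ F = F
¬(¬R ⊕ ¬U) = ¬F = T
¬Q ⊕ ¬(¬R ⊕ ¬U) = T ⊕ T = F
So Statement 1 is false.

Statement 2: Parsed as ¬P ∧ (R → Q)

¬P = ¬T = F
R → Q = T → F = F
¬P ∧ (R → Q) = F ∧ F = F
Hence Statement 2 is false.

Statement 3: Formalization: (¬P ⊕ ¬R) ↓ ¬U

¬P = ¬T = F
¬R = ¬T = F
¬P ⊕ ¬R = F ⊕ F = F
¬U = ¬T = F
(¬P ⊕ ¬R) ↓ ¬U = F ↓ F = T
Thus Statement 3 is true.

1 of the 3 statements is true (Statement 3).

1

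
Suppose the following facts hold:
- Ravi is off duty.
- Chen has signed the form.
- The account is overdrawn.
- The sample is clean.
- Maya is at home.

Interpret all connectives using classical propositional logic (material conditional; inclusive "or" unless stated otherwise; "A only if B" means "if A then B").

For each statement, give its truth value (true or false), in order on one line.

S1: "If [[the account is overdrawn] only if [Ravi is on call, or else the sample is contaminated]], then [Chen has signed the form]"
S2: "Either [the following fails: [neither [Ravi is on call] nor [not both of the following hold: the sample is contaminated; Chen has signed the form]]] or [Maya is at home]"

S1 true / S2 true

Let P = "the account is overdrawn" (T), Q = "Ravi is on call" (F), W = "the sample is contaminated" (F), D = "Chen has signed the form" (T), U = "Maya is at home" (T).

S1: In symbols: (P → (Q ∨ W)) → D

Q ∨ W = F ∨ F = F
P → (Q ∨ W) = T → F = F
(P → (Q ∨ W)) → D = F → T = T
Thus S1 is true.

S2: In symbols: ¬(Q ↓ (W ↑ D)) ∨ U

W ↑ D = F ↑ T = T
Q ↓ (W ↑ D) = F ↓ T = F
¬(Q ↓ (W ↑ D)) = ¬F = T
¬(Q ↓ (W ↑ D)) ∨ U = T ∨ T = T
Hence S2 is true.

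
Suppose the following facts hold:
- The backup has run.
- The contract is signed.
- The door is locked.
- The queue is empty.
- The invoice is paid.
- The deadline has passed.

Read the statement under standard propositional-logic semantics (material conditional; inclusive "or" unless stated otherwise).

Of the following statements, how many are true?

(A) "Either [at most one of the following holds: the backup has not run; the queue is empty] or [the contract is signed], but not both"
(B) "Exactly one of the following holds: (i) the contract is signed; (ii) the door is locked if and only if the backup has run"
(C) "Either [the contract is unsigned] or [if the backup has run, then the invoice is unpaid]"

0

Let L = "the backup has run" (T), N = "the queue is empty" (T), K = "the contract is signed" (T), H = "the door is locked" (T), V = "the invoice is paid" (T).

(A): Parsed as (~L nand N) xor K

~L = ~T = F
~L nand N = F nand T = T
(~L nand N) xor K = T xor T = F
So (A) is false.

(B): In symbols: K xor (H <-> L)

H <-> L = T <-> T = T
K xor (H <-> L) = T xor T = F
So (B) is false.

(C): Formalization: ~K | (L -> ~V)

~K = ~T = F
~V = ~T = F
L -> ~V = T -> F = F
~K | (L -> ~V) = F | F = F
So (C) is false.

True statements: 0 (none).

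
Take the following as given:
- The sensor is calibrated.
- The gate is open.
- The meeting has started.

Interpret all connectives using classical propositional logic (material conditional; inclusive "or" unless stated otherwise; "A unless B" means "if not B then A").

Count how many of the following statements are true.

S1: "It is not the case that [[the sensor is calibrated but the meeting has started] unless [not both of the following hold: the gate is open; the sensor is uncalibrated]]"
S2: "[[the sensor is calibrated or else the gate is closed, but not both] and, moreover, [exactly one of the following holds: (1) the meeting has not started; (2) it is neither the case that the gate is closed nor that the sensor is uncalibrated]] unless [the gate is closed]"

1

Let Q = "the sensor is calibrated" (T), N = "the meeting has started" (T), M = "the gate is open" (T).

S1: Formalization: ¬((Q ∧ N) ∨ (M ↑ ¬Q))

Q ∧ N = T ∧ T = T
¬Q = ¬T = F
M ↑ ¬Q = T ↑ F = T
(Q ∧ N) ∨ (M ↑ ¬Q) = T ∨ T = T
¬((Q ∧ N) ∨ (M ↑ ¬Q)) = ¬T = F
So S1 is false.

S2: In symbols: ((Q ⊕ ¬M) ∧ (¬N ⊕ (¬M ↓ ¬Q))) ∨ ¬M

¬M = ¬T = F
Q ⊕ ¬M = T ⊕ F = T
¬N = ¬T = F
¬M = ¬T = F
¬Q = ¬T = F
¬M ↓ ¬Q = F ↓ F = T
¬N ⊕ (¬M ↓ ¬Q) = F ⊕ T = T
(Q ⊕ ¬M) ∧ (¬N ⊕ (¬M ↓ ¬Q)) = T ∧ T = T
¬M = ¬T = F
((Q ⊕ ¬M) ∧ (¬N ⊕ (¬M ↓ ¬Q))) ∨ ¬M = T ∨ F = T
Hence S2 is true.

True statements: 1 (S2).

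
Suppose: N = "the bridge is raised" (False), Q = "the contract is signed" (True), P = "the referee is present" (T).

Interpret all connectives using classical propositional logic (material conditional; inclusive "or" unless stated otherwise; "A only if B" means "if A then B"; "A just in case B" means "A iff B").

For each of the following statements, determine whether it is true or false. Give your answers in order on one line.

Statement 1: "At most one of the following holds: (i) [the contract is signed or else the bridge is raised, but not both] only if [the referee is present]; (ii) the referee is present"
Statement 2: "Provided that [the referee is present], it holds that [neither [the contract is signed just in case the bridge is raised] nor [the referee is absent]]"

Statement 1 false, Statement 2 true

Statement 1: In symbols: ((Q xor N) -> P) nand P

Q xor N = T xor F = T
(Q xor N) -> P = T -> T = T
((Q xor N) -> P) nand P = T nand T = F
So Statement 1 is false.

Statement 2: In symbols: P -> ((Q <-> N) nor ~P)

Q <-> N = T <-> F = F
~P = ~T = F
(Q <-> N) nor ~P = F nor F = T
P -> ((Q <-> N) nor ~P) = T -> T = T
Hence Statement 2 is true.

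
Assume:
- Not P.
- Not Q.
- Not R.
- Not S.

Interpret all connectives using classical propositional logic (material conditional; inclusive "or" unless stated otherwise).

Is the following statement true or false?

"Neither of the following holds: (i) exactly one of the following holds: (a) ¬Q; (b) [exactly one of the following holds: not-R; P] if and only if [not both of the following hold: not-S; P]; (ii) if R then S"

Parsed as (¬Q ⊕ ((¬R ⊕ P) ↔ (¬S ↑ P))) ↓ (R → S)

¬Q = ¬F = T
¬R = ¬F = T
¬R ⊕ P = T ⊕ F = T
¬S = ¬F = T
¬S ↑ P = T ↑ F = T
(¬R ⊕ P) ↔ (¬S ↑ P) = T ↔ T = T
¬Q ⊕ ((¬R ⊕ P) ↔ (¬S ↑ P)) = T ⊕ T = F
R → S = F → F = T
(¬Q ⊕ ((¬R ⊕ P) ↔ (¬S ↑ P))) ↓ (R → S) = F ↓ T = F

False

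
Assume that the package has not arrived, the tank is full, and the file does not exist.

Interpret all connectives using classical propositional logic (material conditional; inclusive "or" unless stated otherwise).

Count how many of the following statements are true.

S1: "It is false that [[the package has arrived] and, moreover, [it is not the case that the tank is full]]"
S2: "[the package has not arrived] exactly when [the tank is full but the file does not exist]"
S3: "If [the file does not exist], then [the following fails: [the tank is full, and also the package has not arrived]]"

2

Let D = "the package has arrived" (F), Q = "the tank is full" (T), N = "the file exists" (F).

S1: Parsed as ¬(D ∧ ¬Q)

¬Q = ¬T = F
D ∧ ¬Q = F ∧ F = F
¬(D ∧ ¬Q) = ¬F = T
So S1 is true.

S2: Parsed as ¬D ↔ (Q ∧ ¬N)

¬D = ¬F = T
¬N = ¬F = T
Q ∧ ¬N = T ∧ T = T
¬D ↔ (Q ∧ ¬N) = T ↔ T = T
Hence S2 is true.

S3: In symbols: ¬N → ¬(Q ∧ ¬D)

¬N = ¬F = T
¬D = ¬F = T
Q ∧ ¬D = T ∧ T = T
¬(Q ∧ ¬D) = ¬T = F
¬N → ¬(Q ∧ ¬D) = T → F = F
Hence S3 is false.

2 of the 3 statements are true (S1, S2).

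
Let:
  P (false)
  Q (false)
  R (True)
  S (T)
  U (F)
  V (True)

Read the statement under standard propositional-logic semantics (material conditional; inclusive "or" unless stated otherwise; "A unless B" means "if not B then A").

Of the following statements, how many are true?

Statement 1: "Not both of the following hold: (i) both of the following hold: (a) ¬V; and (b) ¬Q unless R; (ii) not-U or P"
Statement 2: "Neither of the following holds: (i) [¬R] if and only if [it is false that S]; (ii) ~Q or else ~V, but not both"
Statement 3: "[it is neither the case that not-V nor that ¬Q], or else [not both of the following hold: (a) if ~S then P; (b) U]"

Statement 1: In symbols: (not V and (not Q or R)) nand (not U or P)

not V = not True = False
not Q = not False = True
not Q or R = True or True = True
not V and (not Q or R) = False and True = False
not U = not False = True
not U or P = True or False = True
(not V and (not Q or R)) nand (not U or P) = False nand True = True
So Statement 1 is true.

Statement 2: Parsed as (not R iff not S) nor (not Q xor not V)

not R = not True = False
not S = not True = False
not R iff not S = False iff False = True
not Q = not False = True
not V = not True = False
not Q xor not V = True xor False = True
(not R iff not S) nor (not Q xor not V) = True nor True = False
Thus Statement 2 is false.

Statement 3: In symbols: (not V nor not Q) or ((not S -> P) nand U)

not V = not True = False
not Q = not False = True
not V nor not Q = False nor True = False
not S = not True = False
not S -> P = False -> False = True
(not S -> P) nand U = True nand False = True
(not V nor not Q) or ((not S -> P) nand U) = False or True = True
So Statement 3 is true.

2 of the 3 statements are true.

2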